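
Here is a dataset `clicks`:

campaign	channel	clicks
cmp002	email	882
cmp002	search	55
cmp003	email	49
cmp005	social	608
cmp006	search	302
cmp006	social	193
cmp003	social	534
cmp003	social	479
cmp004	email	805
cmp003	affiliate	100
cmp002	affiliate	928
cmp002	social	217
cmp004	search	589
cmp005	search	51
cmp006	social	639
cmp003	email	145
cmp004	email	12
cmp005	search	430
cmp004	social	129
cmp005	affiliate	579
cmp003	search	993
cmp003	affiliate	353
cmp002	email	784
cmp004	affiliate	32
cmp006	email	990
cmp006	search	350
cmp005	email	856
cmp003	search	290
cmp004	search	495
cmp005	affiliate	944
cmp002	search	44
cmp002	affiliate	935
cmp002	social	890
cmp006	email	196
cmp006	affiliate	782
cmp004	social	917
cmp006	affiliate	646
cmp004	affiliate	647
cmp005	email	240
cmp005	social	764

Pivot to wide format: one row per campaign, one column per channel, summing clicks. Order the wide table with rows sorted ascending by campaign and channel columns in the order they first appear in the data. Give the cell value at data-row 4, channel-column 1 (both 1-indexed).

1096

With rows sorted ascending by campaign, row 4 is campaign=cmp005. channel columns in first-appearance order: email, search, social, affiliate; column 1 is email.
Long rows with campaign=cmp005, channel=email: 856 + 240 = 1096.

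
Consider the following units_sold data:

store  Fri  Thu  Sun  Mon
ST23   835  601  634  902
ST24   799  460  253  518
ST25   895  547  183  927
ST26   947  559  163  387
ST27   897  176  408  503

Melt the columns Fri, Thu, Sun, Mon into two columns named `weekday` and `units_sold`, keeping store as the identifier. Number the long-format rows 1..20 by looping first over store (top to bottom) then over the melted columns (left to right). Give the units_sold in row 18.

176

20 rows total (5 × 4). Row 18: index ⌊(18-1)/4⌋ = 4 into store → ST27; (18-1) mod 4 = 1 into the melted columns → Thu.
So row 18 is (ST27, Thu, 176); units_sold = 176.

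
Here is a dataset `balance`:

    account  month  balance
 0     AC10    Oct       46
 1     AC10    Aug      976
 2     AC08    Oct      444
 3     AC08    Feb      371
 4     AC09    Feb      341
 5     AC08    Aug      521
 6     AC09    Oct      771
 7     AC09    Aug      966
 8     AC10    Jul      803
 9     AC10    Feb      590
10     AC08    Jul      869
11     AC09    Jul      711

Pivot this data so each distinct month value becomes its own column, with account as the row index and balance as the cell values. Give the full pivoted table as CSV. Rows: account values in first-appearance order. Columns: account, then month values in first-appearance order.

account,Oct,Aug,Feb,Jul
AC10,46,976,590,803
AC08,444,521,371,869
AC09,771,966,341,711

Columns: account plus the 4 distinct month values (Oct, Aug, Feb, Jul).
For example, row AC10 column Oct takes balance=46 from the long row (AC10, Oct).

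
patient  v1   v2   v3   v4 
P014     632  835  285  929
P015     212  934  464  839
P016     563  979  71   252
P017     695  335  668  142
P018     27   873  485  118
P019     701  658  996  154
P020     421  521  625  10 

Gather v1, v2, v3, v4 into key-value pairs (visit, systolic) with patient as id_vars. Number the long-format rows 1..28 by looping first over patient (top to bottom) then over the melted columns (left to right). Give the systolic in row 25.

421

28 rows total (7 × 4). Row 25: index ⌊(25-1)/4⌋ = 6 into patient → P020; (25-1) mod 4 = 0 into the melted columns → v1.
So row 25 is (P020, v1, 421); systolic = 421.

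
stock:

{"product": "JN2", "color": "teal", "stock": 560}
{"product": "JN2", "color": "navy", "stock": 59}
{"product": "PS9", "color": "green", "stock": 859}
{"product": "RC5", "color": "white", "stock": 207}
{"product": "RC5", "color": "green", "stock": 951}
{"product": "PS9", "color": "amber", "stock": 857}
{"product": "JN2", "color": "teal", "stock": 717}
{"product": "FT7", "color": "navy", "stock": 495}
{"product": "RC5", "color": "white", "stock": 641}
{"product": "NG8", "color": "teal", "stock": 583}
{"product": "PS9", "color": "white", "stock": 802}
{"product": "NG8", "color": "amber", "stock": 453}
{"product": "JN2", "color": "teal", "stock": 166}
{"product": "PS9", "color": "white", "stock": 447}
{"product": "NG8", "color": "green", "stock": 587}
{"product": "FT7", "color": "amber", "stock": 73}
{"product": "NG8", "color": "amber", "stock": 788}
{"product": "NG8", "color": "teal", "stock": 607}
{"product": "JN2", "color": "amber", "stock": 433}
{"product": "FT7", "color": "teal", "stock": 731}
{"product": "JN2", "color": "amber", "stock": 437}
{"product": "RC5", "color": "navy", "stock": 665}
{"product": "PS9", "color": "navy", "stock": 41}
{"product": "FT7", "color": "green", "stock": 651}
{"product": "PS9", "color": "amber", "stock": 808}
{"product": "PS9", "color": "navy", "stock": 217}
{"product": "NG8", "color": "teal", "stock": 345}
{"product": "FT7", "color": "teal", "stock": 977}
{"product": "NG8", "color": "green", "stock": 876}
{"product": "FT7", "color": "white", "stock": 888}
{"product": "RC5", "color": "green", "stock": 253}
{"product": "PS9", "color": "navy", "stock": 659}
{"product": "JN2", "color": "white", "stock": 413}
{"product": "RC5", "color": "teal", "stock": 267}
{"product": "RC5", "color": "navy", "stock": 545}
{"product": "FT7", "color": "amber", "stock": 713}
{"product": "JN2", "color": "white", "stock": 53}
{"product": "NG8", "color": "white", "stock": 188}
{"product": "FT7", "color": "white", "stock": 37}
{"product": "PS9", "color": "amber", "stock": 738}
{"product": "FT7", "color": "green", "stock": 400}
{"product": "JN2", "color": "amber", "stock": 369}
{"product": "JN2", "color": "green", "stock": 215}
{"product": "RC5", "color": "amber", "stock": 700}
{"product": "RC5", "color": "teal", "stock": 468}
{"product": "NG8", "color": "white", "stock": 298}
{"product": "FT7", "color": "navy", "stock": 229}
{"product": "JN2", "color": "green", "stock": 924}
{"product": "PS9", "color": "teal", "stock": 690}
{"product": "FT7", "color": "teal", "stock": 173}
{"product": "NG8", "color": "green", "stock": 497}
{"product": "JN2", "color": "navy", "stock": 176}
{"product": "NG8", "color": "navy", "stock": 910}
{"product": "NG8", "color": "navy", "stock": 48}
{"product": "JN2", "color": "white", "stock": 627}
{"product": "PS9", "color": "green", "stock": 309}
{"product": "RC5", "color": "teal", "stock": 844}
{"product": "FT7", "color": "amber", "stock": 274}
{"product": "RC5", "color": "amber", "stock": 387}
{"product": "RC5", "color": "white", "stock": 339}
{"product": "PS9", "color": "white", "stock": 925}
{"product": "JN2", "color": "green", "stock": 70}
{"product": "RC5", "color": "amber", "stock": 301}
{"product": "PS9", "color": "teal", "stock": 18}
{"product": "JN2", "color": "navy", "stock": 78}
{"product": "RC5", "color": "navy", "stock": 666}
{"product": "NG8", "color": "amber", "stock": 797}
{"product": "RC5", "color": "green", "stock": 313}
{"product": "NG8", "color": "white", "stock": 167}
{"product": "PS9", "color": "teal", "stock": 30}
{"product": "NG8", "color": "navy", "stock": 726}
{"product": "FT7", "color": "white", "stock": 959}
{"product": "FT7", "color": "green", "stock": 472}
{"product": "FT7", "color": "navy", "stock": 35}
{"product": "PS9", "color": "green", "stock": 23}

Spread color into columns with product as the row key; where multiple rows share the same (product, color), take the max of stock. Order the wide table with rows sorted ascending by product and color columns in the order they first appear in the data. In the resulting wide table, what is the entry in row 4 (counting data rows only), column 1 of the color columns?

690

With rows sorted ascending by product, row 4 is product=PS9. color columns in first-appearance order: teal, navy, green, white, amber; column 1 is teal.
Long rows with product=PS9, color=teal: max(690, 18, 30) = 690.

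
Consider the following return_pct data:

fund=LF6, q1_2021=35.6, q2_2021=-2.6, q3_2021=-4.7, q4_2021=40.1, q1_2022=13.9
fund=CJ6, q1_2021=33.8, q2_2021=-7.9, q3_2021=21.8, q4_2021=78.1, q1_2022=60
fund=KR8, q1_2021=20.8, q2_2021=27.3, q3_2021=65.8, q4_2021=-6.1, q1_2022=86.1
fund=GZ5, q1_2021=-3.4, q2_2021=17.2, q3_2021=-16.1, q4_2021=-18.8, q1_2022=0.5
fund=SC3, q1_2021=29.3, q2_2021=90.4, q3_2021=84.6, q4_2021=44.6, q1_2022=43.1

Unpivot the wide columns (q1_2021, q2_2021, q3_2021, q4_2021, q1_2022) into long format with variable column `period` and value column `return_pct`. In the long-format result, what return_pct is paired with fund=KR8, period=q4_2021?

Unpivoting turns each (fund, wide-column) pair into one long row.
The wide cell at row KR8, column q4_2021 holds -6.1, so the long row (KR8, q4_2021) has return_pct=-6.1.

-6.1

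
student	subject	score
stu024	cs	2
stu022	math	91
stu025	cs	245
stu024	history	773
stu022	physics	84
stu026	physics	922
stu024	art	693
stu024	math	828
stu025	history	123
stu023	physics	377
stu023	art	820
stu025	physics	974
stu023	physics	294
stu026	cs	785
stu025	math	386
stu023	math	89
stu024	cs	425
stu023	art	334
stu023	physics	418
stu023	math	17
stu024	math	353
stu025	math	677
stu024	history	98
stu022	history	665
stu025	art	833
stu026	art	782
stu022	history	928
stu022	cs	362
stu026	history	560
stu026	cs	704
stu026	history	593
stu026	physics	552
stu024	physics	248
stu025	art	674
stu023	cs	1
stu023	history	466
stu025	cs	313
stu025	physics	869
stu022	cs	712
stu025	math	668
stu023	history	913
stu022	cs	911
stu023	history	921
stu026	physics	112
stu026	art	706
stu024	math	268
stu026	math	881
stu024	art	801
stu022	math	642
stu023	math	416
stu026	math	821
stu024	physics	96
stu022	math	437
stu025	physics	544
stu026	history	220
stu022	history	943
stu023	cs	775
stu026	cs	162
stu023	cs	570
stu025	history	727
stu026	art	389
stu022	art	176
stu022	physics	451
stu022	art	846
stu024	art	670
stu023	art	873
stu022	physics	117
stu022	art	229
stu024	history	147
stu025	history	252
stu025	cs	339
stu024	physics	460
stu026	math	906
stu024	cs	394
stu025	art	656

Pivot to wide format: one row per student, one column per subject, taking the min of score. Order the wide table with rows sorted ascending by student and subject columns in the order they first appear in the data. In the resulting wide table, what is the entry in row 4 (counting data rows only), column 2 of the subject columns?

With rows sorted ascending by student, row 4 is student=stu025. subject columns in first-appearance order: cs, math, history, physics, art; column 2 is math.
Long rows with student=stu025, subject=math: min(386, 677, 668) = 386.

386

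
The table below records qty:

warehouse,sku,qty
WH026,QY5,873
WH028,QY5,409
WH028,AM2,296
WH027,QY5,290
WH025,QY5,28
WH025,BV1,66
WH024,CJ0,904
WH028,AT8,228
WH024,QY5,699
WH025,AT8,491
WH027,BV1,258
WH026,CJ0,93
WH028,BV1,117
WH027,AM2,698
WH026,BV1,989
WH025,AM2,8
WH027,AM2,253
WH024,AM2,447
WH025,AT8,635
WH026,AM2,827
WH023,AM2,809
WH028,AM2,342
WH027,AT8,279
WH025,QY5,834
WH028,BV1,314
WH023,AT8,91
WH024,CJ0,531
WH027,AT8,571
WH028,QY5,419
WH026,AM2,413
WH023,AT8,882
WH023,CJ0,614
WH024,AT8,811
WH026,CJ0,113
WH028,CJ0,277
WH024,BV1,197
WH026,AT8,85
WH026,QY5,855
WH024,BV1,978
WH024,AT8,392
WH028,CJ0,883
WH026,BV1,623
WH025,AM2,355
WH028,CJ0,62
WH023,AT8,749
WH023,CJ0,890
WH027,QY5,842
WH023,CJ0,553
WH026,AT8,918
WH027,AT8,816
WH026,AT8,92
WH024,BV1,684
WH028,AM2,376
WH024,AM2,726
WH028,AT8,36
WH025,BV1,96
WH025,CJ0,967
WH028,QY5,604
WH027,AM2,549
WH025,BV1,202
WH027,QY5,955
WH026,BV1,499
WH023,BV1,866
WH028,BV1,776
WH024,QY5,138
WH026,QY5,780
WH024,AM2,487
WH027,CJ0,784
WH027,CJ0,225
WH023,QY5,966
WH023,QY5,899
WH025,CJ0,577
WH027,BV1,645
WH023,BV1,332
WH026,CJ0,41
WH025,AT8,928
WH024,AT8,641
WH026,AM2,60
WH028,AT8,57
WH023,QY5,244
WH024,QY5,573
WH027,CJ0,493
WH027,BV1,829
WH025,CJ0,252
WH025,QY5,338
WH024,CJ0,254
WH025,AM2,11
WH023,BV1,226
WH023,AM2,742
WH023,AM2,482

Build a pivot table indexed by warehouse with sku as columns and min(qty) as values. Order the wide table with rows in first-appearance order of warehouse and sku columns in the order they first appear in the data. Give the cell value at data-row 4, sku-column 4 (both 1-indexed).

252

With rows in first-appearance order of warehouse, row 4 is warehouse=WH025. sku columns in first-appearance order: QY5, AM2, BV1, CJ0, AT8; column 4 is CJ0.
Long rows with warehouse=WH025, sku=CJ0: min(967, 577, 252) = 252.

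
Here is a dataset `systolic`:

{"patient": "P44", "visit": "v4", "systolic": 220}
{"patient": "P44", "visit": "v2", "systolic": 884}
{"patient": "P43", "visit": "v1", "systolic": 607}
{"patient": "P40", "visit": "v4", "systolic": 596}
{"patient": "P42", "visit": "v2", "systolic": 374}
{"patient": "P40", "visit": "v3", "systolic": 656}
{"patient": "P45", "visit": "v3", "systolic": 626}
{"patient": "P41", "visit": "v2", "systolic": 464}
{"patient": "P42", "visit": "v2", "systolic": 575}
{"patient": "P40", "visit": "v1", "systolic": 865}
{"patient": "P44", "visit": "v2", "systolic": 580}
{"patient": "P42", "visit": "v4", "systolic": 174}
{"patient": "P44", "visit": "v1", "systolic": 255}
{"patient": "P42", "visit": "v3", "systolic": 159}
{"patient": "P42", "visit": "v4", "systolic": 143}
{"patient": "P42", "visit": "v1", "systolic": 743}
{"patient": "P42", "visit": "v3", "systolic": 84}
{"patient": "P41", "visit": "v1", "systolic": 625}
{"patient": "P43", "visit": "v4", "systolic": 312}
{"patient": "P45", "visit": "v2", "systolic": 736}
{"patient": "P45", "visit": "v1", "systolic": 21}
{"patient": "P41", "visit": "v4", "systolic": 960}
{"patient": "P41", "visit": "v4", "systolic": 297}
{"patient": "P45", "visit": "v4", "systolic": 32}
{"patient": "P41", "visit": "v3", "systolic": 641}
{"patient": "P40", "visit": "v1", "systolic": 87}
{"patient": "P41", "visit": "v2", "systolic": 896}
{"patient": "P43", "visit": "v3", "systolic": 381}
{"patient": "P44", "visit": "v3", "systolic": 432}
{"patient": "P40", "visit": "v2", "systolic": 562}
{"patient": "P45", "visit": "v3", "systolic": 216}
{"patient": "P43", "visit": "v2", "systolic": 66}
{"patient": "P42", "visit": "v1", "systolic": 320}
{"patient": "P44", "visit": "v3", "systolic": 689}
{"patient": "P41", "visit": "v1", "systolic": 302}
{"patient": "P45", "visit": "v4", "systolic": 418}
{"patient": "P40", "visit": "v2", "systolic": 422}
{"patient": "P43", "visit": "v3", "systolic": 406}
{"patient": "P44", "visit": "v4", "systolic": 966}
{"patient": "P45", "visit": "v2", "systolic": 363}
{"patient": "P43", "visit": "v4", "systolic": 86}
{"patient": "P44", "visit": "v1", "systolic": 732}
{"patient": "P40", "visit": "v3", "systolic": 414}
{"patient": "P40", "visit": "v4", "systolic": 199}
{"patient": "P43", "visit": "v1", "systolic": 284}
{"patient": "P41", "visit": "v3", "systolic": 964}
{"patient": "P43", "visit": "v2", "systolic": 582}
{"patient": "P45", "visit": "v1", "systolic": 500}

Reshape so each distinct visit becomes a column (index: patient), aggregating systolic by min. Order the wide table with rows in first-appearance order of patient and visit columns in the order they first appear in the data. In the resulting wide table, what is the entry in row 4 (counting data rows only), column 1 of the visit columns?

143

With rows in first-appearance order of patient, row 4 is patient=P42. visit columns in first-appearance order: v4, v2, v1, v3; column 1 is v4.
Long rows with patient=P42, visit=v4: min(174, 143) = 143.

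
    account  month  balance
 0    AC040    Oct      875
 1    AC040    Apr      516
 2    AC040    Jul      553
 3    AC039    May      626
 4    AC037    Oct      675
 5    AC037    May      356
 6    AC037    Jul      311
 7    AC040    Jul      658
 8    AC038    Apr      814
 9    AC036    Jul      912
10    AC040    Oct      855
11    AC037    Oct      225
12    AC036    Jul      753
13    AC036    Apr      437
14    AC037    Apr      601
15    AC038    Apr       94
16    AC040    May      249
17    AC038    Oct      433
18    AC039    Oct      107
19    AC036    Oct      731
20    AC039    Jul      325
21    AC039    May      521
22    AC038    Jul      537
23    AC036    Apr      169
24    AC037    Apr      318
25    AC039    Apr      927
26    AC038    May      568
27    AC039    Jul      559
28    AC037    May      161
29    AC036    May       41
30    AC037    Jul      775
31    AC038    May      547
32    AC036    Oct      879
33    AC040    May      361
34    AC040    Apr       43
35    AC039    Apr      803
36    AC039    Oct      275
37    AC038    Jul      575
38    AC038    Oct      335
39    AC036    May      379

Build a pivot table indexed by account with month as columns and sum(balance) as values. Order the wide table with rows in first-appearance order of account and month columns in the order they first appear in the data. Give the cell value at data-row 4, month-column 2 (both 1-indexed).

With rows in first-appearance order of account, row 4 is account=AC038. month columns in first-appearance order: Oct, Apr, Jul, May; column 2 is Apr.
Long rows with account=AC038, month=Apr: 814 + 94 = 908.

908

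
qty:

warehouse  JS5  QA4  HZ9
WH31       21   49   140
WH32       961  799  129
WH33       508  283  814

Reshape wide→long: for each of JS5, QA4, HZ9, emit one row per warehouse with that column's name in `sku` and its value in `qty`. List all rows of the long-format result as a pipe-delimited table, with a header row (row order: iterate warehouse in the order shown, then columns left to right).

Each (warehouse, column) pair becomes one row: 3 × 3 = 9 rows.
For example, (WH31, JS5) → qty=21.

| warehouse | sku | qty |
| WH31 | JS5 | 21 |
| WH31 | QA4 | 49 |
| WH31 | HZ9 | 140 |
| WH32 | JS5 | 961 |
| WH32 | QA4 | 799 |
| WH32 | HZ9 | 129 |
| WH33 | JS5 | 508 |
| WH33 | QA4 | 283 |
| WH33 | HZ9 | 814 |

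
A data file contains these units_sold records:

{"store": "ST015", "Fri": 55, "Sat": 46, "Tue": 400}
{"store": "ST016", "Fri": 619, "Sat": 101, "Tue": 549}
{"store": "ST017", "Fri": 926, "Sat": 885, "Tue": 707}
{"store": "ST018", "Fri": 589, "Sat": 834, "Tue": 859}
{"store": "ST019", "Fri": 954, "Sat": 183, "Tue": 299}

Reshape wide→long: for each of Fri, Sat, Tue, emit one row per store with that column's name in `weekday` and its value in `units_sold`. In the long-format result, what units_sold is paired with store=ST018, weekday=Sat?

Unpivoting turns each (store, wide-column) pair into one long row.
The wide cell at row ST018, column Sat holds 834, so the long row (ST018, Sat) has units_sold=834.

834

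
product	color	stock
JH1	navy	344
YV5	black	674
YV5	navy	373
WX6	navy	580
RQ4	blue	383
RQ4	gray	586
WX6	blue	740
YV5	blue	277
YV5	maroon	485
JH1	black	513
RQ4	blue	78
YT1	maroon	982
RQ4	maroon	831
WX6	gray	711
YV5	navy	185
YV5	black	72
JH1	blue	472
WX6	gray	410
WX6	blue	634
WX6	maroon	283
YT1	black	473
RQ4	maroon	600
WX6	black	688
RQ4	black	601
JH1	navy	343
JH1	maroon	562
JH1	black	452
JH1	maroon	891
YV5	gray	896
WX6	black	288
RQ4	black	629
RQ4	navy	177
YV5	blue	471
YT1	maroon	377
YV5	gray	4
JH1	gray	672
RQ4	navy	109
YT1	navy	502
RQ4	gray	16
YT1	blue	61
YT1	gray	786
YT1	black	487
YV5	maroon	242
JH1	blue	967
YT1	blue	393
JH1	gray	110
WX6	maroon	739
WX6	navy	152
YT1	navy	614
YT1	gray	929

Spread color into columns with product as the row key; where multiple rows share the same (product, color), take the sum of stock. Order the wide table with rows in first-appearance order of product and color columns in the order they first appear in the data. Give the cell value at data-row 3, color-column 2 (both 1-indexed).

With rows in first-appearance order of product, row 3 is product=WX6. color columns in first-appearance order: navy, black, blue, gray, maroon; column 2 is black.
Long rows with product=WX6, color=black: 688 + 288 = 976.

976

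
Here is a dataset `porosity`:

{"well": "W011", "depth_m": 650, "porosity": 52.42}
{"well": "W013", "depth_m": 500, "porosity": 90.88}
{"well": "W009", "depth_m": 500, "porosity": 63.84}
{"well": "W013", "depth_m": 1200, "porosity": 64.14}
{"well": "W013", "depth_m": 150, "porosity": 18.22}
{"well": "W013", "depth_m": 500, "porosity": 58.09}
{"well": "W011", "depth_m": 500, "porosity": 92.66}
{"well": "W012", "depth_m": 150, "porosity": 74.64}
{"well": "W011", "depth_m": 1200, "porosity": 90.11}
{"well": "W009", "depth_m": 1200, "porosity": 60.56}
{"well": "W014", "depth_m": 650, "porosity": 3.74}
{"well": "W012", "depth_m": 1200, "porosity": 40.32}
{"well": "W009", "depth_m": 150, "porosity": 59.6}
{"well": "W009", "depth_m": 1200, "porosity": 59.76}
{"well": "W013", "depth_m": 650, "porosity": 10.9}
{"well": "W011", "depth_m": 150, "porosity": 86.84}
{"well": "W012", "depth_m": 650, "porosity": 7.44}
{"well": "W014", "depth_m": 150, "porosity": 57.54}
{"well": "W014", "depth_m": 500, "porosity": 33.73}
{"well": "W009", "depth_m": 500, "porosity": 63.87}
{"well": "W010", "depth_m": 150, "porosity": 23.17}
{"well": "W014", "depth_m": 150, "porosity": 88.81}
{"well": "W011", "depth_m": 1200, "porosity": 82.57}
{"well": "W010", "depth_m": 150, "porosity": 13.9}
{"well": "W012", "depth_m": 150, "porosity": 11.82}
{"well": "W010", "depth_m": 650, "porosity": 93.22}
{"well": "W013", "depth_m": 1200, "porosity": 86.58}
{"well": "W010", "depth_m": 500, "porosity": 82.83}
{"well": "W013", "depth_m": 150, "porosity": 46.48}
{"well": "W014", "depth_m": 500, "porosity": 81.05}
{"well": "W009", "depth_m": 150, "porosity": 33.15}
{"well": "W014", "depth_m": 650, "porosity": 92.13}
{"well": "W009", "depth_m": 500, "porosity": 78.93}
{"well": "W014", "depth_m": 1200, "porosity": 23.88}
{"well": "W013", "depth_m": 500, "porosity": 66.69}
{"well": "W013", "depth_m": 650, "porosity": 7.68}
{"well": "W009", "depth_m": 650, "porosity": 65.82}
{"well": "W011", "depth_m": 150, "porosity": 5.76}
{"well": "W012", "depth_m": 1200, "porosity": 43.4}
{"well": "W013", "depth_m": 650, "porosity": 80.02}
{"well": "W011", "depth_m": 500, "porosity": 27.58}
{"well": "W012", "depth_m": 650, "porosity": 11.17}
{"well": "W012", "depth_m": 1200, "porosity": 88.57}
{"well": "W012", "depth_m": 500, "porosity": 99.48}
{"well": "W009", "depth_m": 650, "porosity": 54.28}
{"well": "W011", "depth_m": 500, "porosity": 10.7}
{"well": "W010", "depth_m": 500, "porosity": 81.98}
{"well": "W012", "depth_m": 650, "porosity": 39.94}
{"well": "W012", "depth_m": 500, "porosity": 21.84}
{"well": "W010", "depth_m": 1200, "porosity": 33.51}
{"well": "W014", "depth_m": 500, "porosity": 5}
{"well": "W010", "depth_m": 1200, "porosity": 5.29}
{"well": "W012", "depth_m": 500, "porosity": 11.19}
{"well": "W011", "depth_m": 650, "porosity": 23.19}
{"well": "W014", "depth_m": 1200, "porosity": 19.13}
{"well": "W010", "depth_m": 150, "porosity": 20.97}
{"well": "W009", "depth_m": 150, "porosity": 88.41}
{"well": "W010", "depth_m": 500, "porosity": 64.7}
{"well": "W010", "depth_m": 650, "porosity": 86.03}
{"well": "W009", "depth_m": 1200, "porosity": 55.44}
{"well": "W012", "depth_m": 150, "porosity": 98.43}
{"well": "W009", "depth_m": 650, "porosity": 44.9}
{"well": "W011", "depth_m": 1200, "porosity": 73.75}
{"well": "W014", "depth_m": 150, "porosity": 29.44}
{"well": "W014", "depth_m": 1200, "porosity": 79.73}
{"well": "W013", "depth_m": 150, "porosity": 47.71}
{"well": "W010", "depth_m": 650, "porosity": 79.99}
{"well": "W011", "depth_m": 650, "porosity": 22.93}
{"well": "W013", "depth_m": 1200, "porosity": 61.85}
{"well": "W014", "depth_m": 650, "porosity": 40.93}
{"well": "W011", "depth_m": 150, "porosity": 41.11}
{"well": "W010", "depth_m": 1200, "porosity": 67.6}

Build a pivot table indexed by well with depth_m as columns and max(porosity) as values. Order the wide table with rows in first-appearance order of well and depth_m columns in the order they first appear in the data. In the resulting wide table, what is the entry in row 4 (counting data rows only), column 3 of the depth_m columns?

88.57

With rows in first-appearance order of well, row 4 is well=W012. depth_m columns in first-appearance order: 650, 500, 1200, 150; column 3 is 1200.
Long rows with well=W012, depth_m=1200: max(40.32, 43.4, 88.57) = 88.57.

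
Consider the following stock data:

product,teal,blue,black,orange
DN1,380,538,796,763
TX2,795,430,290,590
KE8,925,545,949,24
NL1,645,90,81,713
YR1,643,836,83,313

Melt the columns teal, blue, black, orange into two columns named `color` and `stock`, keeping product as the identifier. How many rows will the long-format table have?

20

5 product values × 4 melted columns = 20 rows.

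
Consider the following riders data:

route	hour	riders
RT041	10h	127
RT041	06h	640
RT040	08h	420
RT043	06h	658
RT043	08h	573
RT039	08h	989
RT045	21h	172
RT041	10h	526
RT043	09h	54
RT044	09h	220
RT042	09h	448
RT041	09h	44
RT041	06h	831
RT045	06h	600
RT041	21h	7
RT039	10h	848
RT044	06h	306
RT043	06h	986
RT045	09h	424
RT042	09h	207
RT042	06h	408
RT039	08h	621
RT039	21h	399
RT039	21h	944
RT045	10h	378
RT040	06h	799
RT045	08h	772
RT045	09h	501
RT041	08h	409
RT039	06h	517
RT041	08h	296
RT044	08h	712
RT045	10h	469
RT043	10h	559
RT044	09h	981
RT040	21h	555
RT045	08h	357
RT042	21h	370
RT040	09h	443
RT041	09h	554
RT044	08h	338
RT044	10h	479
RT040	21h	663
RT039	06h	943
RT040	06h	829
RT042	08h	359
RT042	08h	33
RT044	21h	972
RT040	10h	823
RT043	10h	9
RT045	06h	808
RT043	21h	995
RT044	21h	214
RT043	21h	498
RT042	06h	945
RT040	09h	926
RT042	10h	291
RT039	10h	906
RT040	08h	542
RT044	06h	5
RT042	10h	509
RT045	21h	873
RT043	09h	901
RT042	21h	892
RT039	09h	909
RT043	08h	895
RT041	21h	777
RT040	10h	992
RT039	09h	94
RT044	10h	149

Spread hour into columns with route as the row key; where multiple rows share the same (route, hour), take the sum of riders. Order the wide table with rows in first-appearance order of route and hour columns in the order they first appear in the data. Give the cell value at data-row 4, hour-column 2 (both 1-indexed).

1460

With rows in first-appearance order of route, row 4 is route=RT039. hour columns in first-appearance order: 10h, 06h, 08h, 21h, 09h; column 2 is 06h.
Long rows with route=RT039, hour=06h: 517 + 943 = 1460.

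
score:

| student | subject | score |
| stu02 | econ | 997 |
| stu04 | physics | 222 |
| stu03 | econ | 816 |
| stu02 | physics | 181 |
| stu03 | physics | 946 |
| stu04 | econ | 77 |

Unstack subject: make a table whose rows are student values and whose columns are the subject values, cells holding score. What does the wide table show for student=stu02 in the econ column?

997

Wide layout: rows indexed by student, columns are the 2 distinct subject values (econ, physics).
Cell (student=stu02, subject=econ) draws from the long row where student=stu02 and subject=econ, which has score=997.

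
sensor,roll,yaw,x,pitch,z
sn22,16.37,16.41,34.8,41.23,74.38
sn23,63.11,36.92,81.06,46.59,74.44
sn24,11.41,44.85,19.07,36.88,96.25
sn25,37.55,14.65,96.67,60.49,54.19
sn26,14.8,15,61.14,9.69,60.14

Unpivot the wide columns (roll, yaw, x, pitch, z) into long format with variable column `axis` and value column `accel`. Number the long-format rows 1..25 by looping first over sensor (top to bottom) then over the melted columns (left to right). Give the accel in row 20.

54.19

25 rows total (5 × 5). Row 20: index ⌊(20-1)/5⌋ = 3 into sensor → sn25; (20-1) mod 5 = 4 into the melted columns → z.
So row 20 is (sn25, z, 54.19); accel = 54.19.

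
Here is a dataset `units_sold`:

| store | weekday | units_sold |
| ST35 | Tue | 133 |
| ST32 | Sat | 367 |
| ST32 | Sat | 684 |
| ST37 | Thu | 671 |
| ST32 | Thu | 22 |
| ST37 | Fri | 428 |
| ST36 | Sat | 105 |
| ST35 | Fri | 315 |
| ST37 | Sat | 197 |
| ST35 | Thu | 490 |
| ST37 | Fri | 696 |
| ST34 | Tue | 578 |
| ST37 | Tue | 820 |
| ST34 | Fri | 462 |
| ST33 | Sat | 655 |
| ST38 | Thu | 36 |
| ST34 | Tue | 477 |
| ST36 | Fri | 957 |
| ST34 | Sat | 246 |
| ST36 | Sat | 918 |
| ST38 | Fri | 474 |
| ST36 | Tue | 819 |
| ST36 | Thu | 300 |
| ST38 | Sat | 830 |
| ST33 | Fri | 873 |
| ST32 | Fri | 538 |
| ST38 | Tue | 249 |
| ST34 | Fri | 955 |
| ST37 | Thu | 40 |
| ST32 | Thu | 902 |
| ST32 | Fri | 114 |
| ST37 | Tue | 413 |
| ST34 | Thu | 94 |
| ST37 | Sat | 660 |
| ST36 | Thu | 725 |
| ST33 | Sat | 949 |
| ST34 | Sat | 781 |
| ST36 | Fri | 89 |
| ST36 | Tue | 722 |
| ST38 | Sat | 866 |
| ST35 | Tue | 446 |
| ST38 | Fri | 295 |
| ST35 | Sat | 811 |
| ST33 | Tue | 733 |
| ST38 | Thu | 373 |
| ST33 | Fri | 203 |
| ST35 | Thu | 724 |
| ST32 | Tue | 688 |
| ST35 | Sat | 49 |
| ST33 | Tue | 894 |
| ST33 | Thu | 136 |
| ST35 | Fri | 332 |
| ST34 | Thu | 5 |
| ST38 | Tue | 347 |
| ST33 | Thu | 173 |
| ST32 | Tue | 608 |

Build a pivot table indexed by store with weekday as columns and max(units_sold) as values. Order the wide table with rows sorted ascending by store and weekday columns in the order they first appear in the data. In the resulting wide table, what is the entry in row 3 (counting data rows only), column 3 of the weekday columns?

With rows sorted ascending by store, row 3 is store=ST34. weekday columns in first-appearance order: Tue, Sat, Thu, Fri; column 3 is Thu.
Long rows with store=ST34, weekday=Thu: max(94, 5) = 94.

94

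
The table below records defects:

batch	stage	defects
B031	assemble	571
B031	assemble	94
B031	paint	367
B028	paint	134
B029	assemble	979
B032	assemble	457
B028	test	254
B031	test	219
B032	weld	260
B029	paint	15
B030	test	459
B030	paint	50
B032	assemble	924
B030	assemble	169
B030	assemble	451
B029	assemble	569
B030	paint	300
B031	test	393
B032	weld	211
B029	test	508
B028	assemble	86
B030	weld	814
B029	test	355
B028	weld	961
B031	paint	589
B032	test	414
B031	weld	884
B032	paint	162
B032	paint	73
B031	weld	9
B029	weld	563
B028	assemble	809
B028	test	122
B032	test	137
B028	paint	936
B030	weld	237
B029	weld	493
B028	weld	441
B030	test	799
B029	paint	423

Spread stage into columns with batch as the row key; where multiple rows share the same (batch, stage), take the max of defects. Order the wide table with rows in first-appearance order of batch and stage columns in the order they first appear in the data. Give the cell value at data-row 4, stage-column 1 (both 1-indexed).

924

With rows in first-appearance order of batch, row 4 is batch=B032. stage columns in first-appearance order: assemble, paint, test, weld; column 1 is assemble.
Long rows with batch=B032, stage=assemble: max(457, 924) = 924.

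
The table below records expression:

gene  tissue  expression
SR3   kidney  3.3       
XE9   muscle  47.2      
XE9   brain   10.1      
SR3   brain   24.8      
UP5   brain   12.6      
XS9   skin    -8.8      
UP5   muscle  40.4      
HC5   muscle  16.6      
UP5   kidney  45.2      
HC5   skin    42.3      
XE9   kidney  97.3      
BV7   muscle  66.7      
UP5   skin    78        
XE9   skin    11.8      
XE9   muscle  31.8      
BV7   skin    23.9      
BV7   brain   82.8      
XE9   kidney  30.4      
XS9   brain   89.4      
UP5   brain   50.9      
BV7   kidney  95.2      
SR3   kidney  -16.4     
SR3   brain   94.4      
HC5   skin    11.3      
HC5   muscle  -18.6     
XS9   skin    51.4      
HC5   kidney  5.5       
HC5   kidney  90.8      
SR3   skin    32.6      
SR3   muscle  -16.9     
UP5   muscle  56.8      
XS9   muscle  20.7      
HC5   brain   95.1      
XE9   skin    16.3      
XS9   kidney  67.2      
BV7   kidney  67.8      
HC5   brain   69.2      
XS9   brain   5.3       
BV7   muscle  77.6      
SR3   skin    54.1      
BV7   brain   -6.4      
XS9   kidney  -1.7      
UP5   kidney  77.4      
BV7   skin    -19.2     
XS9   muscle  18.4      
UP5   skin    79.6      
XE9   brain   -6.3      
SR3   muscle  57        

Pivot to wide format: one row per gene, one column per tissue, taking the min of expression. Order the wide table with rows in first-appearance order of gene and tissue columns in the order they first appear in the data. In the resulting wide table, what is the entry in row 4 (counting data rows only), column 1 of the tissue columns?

-1.7

With rows in first-appearance order of gene, row 4 is gene=XS9. tissue columns in first-appearance order: kidney, muscle, brain, skin; column 1 is kidney.
Long rows with gene=XS9, tissue=kidney: min(67.2, -1.7) = -1.7.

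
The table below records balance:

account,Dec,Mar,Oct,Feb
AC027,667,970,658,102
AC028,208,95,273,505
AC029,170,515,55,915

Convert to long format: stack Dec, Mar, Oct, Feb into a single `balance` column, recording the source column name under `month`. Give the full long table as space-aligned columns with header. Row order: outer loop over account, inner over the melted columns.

account  month  balance
AC027    Dec    667    
AC027    Mar    970    
AC027    Oct    658    
AC027    Feb    102    
AC028    Dec    208    
AC028    Mar    95     
AC028    Oct    273    
AC028    Feb    505    
AC029    Dec    170    
AC029    Mar    515    
AC029    Oct    55     
AC029    Feb    915    

Each (account, column) pair becomes one row: 3 × 4 = 12 rows.
For example, (AC027, Dec) → balance=667.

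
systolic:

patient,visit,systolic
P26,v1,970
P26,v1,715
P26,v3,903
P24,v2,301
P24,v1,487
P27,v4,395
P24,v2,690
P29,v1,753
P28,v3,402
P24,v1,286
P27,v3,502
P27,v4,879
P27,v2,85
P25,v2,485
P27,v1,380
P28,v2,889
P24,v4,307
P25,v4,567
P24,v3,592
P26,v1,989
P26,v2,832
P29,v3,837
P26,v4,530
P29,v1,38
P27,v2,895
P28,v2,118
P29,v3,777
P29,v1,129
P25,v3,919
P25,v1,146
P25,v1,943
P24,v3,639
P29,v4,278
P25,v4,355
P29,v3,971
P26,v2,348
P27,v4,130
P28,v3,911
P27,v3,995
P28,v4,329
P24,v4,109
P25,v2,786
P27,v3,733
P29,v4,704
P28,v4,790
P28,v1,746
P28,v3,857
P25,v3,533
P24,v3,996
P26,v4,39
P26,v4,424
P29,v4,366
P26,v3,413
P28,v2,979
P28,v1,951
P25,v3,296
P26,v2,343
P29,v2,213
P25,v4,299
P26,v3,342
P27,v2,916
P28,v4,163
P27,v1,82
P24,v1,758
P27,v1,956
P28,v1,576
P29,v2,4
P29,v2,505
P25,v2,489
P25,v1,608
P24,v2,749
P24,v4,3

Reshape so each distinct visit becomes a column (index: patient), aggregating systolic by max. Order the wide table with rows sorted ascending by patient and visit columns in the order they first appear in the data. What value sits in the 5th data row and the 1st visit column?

951

With rows sorted ascending by patient, row 5 is patient=P28. visit columns in first-appearance order: v1, v3, v2, v4; column 1 is v1.
Long rows with patient=P28, visit=v1: max(746, 951, 576) = 951.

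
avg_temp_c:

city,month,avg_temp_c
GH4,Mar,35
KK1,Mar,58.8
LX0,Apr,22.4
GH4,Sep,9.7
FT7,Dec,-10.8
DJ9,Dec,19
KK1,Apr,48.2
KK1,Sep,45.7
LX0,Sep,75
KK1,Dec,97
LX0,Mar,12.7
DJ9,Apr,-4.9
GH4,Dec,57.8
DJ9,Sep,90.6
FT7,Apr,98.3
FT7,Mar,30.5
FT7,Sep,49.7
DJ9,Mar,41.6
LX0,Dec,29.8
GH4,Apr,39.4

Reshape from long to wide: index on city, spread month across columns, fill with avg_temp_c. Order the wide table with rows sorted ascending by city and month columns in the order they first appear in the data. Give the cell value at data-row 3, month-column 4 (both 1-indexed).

57.8

With rows sorted ascending by city, row 3 is city=GH4. month columns in first-appearance order: Mar, Apr, Sep, Dec; column 4 is Dec.
Long rows with city=GH4, month=Dec: avg_temp_c = 57.8.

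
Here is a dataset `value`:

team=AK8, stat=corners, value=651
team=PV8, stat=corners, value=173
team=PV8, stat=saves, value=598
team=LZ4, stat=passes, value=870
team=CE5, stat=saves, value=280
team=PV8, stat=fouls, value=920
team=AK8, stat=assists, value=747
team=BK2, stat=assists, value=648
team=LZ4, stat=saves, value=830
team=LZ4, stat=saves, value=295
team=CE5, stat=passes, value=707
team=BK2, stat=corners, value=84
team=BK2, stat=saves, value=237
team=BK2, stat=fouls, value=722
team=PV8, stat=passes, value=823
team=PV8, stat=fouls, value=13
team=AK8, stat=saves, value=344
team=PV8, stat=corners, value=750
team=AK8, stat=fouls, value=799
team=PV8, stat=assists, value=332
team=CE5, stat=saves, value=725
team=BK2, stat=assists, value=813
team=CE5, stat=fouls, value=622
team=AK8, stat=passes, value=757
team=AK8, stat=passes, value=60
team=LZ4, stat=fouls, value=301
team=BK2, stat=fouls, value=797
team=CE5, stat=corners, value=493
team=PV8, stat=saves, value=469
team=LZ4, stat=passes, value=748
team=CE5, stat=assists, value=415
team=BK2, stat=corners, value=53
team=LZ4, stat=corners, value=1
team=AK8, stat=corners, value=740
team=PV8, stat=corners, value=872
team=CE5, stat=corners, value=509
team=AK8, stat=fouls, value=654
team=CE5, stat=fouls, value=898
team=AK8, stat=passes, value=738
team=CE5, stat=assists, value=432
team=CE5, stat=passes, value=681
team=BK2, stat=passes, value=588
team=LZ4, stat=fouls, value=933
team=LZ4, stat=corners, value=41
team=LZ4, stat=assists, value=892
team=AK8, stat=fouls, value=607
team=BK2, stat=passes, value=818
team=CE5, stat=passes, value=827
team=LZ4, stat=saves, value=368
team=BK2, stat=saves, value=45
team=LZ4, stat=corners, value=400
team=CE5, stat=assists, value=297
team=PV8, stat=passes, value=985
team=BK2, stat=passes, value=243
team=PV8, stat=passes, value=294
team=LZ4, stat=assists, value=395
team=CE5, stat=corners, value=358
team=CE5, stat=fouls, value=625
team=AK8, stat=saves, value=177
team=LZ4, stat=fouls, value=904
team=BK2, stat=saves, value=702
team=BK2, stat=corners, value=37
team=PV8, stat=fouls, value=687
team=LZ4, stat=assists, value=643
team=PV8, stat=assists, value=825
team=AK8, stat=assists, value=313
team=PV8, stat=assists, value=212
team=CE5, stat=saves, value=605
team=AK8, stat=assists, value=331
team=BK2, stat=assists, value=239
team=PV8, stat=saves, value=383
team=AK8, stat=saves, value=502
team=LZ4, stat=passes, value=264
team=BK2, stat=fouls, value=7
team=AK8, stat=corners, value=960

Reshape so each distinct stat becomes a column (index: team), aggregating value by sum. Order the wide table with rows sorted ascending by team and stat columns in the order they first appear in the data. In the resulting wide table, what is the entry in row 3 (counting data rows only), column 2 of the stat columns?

With rows sorted ascending by team, row 3 is team=CE5. stat columns in first-appearance order: corners, saves, passes, fouls, assists; column 2 is saves.
Long rows with team=CE5, stat=saves: 280 + 725 + 605 = 1610.

1610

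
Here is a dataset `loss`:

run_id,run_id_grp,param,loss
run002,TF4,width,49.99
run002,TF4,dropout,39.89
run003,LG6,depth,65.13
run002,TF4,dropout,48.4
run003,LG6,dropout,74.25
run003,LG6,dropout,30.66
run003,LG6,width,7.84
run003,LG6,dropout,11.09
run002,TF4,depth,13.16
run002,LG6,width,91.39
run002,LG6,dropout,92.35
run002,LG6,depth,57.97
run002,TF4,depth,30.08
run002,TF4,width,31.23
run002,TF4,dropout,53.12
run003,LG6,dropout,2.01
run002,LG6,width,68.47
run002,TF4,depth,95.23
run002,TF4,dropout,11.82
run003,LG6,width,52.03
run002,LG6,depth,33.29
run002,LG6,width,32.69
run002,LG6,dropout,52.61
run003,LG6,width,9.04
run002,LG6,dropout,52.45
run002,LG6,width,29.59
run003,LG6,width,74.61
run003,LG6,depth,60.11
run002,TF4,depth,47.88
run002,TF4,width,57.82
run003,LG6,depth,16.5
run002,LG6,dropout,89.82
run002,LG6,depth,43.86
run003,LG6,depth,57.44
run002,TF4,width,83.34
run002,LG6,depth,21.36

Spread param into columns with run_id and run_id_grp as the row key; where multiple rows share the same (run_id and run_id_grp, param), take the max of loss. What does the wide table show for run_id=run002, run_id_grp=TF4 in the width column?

83.34

Rows with run_id=run002, run_id_grp=TF4 and param=width: loss values are 49.99, 31.23, 57.82, 83.34.
max(49.99, 31.23, 57.82, 83.34) = 83.34.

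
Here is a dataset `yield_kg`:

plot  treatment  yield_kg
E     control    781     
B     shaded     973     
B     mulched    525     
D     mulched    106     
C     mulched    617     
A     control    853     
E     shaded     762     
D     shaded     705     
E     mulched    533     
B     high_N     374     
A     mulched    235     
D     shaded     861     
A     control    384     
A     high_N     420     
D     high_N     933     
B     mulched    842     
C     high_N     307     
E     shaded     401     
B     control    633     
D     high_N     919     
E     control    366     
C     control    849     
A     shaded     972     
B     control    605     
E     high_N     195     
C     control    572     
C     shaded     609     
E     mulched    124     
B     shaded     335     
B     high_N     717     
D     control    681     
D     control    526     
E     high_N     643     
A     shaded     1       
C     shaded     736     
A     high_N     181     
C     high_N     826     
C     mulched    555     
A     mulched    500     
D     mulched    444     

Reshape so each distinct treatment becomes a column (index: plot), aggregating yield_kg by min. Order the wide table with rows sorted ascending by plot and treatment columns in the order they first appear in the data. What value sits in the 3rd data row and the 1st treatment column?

572

With rows sorted ascending by plot, row 3 is plot=C. treatment columns in first-appearance order: control, shaded, mulched, high_N; column 1 is control.
Long rows with plot=C, treatment=control: min(849, 572) = 572.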